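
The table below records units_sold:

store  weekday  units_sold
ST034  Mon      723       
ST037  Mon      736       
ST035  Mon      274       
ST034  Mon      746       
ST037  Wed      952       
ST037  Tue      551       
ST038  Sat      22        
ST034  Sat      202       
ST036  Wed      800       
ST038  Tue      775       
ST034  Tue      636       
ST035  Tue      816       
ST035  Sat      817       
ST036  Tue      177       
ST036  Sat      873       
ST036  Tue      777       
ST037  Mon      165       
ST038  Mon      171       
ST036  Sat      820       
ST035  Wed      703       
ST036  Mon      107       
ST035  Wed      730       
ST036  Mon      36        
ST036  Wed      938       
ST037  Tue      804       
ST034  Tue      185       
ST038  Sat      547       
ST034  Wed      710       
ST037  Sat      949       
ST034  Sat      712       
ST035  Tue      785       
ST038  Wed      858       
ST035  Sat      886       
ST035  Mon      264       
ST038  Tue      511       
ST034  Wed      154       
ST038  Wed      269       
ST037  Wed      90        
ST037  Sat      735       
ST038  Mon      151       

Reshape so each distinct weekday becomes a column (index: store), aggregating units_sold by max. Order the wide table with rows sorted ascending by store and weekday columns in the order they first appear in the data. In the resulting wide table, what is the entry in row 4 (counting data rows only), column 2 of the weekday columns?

With rows sorted ascending by store, row 4 is store=ST037. weekday columns in first-appearance order: Mon, Wed, Tue, Sat; column 2 is Wed.
Long rows with store=ST037, weekday=Wed: max(952, 90) = 952.

952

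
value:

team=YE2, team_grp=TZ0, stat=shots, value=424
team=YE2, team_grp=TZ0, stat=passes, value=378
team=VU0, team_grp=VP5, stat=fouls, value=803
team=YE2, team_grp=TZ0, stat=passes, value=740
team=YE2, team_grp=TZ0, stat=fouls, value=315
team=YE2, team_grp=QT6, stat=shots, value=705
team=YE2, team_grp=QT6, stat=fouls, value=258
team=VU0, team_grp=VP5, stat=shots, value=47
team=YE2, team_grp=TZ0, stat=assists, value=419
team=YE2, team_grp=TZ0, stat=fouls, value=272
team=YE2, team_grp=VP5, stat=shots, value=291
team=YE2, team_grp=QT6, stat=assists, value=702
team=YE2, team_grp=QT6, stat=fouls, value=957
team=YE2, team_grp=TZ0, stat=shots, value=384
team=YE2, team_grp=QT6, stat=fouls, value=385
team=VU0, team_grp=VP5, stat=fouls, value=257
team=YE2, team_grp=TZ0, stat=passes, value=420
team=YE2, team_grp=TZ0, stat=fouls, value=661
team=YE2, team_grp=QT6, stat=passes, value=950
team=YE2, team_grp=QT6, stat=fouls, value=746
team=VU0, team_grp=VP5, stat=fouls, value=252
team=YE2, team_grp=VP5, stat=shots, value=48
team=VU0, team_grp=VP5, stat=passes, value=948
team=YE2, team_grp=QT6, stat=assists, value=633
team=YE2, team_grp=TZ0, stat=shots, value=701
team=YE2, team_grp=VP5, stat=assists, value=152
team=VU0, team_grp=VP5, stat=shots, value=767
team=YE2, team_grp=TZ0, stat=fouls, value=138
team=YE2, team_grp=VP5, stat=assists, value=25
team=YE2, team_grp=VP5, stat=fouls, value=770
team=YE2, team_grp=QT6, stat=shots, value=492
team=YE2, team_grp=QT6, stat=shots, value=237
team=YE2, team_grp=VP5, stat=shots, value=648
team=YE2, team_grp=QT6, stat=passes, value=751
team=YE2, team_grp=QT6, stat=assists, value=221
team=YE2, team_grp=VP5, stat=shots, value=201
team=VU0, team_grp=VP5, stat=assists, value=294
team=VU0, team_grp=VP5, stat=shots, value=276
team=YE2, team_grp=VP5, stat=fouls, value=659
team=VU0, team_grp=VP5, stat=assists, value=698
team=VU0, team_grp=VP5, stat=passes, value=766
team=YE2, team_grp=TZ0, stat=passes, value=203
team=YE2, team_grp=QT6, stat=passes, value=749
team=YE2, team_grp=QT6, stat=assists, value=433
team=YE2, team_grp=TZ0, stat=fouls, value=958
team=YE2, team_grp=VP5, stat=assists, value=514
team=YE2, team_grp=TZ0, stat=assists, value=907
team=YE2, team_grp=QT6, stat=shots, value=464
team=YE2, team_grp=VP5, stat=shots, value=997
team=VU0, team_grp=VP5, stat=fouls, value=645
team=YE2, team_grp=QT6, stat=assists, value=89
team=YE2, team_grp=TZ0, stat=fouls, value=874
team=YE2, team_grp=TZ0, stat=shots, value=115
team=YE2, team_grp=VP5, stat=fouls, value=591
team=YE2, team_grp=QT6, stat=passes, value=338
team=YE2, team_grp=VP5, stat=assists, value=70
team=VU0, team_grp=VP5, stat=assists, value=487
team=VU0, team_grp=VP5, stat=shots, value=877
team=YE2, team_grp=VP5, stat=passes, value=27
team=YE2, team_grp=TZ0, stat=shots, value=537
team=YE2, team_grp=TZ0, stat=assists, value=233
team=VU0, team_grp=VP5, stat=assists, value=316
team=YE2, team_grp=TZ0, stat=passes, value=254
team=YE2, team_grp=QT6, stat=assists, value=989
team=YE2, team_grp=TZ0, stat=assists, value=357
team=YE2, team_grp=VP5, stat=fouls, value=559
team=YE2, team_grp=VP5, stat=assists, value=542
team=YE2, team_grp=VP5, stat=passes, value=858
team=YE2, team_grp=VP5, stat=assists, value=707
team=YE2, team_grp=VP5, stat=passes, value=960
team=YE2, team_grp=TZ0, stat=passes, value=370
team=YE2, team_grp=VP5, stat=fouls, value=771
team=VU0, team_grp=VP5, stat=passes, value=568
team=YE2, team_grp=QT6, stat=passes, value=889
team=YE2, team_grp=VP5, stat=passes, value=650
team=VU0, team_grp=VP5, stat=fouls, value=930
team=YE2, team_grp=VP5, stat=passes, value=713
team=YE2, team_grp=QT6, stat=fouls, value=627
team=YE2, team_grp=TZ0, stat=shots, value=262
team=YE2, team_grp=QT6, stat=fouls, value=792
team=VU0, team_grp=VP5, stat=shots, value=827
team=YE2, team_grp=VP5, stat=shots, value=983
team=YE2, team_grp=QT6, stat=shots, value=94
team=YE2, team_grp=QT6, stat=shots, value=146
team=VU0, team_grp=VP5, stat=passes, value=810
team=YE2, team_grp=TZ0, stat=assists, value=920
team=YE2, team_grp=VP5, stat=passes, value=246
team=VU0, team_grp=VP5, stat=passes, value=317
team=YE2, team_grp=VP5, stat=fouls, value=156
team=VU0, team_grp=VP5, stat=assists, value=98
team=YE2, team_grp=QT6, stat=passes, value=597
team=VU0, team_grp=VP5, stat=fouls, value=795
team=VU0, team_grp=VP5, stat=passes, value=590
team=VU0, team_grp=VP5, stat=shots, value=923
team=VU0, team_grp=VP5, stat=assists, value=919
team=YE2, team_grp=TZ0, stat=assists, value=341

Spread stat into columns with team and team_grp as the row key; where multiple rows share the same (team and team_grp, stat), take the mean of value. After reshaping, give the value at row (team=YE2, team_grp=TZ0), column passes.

Rows with team=YE2, team_grp=TZ0 and stat=passes: value values are 378, 740, 420, 203, 254, 370.
(378 + 740 + 420 + 203 + 254 + 370) / 6 = 394.17.

394.17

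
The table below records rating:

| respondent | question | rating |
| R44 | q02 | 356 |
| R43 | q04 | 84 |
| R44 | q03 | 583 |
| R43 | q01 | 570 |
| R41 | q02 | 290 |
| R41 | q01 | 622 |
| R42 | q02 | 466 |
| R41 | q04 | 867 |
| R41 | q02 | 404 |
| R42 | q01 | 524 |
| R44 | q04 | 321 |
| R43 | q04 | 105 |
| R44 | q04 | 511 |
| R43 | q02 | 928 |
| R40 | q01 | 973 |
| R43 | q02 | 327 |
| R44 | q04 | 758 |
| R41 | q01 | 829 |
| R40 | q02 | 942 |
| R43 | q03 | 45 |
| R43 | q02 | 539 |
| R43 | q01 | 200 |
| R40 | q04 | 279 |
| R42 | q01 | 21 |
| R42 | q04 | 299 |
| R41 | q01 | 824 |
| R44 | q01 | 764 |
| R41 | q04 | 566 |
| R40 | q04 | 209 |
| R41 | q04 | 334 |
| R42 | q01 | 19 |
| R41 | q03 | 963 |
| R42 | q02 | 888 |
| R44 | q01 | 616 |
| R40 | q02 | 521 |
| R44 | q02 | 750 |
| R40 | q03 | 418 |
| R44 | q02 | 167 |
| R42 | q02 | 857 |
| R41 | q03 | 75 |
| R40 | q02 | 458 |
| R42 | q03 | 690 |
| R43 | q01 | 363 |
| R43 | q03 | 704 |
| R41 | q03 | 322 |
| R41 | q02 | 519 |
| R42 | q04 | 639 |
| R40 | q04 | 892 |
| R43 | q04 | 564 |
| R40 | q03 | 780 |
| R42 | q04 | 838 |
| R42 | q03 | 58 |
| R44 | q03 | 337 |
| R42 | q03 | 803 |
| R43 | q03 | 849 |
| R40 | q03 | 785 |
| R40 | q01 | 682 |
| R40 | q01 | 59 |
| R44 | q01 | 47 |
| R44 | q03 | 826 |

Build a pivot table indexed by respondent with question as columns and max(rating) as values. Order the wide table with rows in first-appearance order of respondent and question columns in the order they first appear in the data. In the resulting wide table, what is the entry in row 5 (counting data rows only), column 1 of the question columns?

With rows in first-appearance order of respondent, row 5 is respondent=R40. question columns in first-appearance order: q02, q04, q03, q01; column 1 is q02.
Long rows with respondent=R40, question=q02: max(942, 521, 458) = 942.

942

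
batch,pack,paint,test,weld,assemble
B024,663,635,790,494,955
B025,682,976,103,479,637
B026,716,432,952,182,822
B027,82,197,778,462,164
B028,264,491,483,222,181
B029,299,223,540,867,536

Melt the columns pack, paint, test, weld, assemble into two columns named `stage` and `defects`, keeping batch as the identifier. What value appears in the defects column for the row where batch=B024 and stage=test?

790

Unpivoting turns each (batch, wide-column) pair into one long row.
The wide cell at row B024, column test holds 790, so the long row (B024, test) has defects=790.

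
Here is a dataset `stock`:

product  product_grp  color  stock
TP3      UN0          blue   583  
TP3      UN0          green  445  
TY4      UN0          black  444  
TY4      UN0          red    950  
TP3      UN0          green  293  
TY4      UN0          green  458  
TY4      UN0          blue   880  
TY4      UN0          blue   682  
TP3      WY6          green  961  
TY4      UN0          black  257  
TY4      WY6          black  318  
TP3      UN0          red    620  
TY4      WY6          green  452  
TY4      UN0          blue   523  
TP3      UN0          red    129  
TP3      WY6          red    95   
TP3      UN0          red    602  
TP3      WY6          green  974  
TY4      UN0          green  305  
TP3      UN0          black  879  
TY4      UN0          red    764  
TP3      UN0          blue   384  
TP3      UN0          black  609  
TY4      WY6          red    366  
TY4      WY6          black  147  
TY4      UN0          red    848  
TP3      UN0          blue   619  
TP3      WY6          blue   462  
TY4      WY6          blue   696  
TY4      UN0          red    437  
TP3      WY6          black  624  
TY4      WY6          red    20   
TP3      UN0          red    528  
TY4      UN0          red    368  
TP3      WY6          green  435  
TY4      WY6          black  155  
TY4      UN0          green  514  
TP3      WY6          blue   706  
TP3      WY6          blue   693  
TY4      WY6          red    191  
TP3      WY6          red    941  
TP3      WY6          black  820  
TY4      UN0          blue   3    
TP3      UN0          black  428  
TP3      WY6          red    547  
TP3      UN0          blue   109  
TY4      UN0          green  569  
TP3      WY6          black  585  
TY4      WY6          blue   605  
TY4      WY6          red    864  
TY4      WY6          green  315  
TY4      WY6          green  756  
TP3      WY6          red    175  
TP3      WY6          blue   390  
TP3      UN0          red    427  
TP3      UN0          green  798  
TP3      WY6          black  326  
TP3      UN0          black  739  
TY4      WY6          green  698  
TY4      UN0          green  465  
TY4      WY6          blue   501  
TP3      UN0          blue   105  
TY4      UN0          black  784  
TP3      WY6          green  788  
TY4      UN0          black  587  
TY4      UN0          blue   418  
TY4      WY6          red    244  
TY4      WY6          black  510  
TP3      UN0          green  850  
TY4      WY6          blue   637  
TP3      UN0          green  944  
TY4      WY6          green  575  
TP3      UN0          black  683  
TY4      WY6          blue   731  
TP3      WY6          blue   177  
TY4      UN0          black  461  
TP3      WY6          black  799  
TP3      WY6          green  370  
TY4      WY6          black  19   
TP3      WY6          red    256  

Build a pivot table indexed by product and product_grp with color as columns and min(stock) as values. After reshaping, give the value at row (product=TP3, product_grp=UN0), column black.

428

Rows with product=TP3, product_grp=UN0 and color=black: stock values are 879, 609, 428, 739, 683.
min(879, 609, 428, 739, 683) = 428.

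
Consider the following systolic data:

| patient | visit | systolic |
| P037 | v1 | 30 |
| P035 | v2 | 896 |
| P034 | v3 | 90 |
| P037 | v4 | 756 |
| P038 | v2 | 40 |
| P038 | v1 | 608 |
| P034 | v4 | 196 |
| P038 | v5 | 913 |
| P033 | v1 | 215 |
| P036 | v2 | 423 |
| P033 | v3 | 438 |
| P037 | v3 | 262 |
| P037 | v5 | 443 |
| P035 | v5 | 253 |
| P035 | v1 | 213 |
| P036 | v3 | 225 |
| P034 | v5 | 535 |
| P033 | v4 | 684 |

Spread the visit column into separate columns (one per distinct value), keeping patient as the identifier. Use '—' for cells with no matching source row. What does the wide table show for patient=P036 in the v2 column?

423

The long row with patient=P036, visit=v2 has systolic=423.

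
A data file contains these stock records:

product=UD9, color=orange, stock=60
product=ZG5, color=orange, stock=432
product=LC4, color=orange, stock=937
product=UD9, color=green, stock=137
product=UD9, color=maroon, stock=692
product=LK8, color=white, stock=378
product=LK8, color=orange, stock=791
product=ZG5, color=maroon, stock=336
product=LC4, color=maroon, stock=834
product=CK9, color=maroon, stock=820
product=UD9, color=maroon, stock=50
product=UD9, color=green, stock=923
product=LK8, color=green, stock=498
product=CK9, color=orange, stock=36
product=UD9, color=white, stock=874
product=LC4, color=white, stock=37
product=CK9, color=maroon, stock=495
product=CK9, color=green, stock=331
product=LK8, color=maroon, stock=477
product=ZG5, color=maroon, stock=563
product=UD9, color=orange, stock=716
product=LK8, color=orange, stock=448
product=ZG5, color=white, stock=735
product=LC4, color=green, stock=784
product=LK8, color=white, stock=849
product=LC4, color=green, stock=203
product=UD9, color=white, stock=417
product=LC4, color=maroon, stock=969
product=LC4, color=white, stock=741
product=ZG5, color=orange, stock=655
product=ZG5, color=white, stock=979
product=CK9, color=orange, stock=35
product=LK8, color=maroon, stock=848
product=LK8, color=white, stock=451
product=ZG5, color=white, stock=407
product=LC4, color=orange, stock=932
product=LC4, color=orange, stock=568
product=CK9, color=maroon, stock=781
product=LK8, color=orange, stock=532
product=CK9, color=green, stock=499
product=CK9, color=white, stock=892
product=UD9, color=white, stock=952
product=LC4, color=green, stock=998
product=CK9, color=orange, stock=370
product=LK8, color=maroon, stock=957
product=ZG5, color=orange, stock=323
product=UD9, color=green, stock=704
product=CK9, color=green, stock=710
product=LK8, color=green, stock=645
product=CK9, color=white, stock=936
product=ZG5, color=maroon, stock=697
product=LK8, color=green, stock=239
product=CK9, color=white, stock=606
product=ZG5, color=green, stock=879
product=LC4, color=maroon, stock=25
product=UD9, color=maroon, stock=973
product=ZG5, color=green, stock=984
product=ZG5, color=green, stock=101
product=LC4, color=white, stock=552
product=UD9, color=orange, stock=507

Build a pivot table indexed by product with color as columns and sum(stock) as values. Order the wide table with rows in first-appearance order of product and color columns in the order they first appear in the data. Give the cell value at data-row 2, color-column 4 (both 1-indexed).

With rows in first-appearance order of product, row 2 is product=ZG5. color columns in first-appearance order: orange, green, maroon, white; column 4 is white.
Long rows with product=ZG5, color=white: 735 + 979 + 407 = 2121.

2121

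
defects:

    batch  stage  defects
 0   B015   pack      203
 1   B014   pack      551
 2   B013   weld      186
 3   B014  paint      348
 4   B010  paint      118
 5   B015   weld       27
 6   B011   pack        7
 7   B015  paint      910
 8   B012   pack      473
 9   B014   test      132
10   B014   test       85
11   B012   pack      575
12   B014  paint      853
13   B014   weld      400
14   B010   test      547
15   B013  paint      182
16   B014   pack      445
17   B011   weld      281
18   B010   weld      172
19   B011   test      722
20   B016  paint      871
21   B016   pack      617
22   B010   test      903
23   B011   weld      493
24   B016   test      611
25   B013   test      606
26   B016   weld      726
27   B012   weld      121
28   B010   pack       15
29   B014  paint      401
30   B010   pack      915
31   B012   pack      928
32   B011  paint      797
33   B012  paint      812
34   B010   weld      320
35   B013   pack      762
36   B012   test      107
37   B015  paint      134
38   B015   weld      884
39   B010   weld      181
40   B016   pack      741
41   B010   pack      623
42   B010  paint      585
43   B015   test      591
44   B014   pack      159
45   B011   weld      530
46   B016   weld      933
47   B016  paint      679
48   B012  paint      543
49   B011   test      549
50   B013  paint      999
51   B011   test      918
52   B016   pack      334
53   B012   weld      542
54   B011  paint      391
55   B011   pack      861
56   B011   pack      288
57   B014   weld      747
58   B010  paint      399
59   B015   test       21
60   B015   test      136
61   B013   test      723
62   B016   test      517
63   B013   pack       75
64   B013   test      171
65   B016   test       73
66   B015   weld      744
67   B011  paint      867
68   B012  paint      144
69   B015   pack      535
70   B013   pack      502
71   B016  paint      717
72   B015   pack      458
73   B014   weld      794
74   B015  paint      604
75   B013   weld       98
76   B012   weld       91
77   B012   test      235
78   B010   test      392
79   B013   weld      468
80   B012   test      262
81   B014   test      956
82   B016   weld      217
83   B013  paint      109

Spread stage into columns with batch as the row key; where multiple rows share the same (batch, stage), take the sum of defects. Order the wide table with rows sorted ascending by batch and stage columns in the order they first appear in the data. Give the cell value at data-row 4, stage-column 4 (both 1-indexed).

With rows sorted ascending by batch, row 4 is batch=B013. stage columns in first-appearance order: pack, weld, paint, test; column 4 is test.
Long rows with batch=B013, stage=test: 606 + 723 + 171 = 1500.

1500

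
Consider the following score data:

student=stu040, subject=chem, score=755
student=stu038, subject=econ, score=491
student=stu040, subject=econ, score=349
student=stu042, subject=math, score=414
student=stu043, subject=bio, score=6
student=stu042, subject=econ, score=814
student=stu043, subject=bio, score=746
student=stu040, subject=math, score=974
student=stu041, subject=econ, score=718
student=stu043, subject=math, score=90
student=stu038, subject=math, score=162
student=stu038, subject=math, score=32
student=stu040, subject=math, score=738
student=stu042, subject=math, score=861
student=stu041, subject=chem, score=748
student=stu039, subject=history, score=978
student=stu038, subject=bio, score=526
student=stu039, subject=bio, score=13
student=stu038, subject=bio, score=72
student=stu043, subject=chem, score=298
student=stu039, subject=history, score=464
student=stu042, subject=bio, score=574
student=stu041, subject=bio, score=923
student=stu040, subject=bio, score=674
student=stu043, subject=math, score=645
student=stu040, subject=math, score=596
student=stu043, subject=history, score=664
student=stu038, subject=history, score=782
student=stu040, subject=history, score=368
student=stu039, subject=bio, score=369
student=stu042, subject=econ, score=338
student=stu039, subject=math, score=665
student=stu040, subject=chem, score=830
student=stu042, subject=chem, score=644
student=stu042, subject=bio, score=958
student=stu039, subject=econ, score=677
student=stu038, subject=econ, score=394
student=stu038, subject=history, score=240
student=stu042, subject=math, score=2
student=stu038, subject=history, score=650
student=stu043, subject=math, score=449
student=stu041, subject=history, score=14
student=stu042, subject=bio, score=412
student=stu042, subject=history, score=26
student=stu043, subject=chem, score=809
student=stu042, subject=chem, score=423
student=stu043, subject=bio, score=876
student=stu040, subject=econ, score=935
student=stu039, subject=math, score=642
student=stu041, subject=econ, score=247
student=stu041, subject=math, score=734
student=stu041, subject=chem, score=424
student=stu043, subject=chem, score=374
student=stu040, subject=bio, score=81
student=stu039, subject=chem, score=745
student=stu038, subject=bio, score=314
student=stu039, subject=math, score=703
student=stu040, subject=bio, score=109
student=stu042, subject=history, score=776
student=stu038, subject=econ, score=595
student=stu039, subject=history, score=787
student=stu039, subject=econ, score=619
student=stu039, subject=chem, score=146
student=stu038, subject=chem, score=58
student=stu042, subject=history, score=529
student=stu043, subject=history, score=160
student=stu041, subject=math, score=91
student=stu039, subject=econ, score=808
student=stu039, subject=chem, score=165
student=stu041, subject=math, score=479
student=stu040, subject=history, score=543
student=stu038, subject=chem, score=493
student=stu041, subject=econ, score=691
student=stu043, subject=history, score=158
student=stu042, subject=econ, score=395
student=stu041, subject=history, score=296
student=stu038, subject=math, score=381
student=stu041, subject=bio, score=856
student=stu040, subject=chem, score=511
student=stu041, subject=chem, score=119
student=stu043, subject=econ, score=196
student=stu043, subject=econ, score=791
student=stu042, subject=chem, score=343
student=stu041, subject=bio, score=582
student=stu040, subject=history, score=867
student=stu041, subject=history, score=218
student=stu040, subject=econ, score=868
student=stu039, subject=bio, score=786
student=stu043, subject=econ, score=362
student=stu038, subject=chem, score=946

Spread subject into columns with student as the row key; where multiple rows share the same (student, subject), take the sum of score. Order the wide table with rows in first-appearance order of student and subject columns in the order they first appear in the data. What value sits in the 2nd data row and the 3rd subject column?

575

With rows in first-appearance order of student, row 2 is student=stu038. subject columns in first-appearance order: chem, econ, math, bio, history; column 3 is math.
Long rows with student=stu038, subject=math: 162 + 32 + 381 = 575.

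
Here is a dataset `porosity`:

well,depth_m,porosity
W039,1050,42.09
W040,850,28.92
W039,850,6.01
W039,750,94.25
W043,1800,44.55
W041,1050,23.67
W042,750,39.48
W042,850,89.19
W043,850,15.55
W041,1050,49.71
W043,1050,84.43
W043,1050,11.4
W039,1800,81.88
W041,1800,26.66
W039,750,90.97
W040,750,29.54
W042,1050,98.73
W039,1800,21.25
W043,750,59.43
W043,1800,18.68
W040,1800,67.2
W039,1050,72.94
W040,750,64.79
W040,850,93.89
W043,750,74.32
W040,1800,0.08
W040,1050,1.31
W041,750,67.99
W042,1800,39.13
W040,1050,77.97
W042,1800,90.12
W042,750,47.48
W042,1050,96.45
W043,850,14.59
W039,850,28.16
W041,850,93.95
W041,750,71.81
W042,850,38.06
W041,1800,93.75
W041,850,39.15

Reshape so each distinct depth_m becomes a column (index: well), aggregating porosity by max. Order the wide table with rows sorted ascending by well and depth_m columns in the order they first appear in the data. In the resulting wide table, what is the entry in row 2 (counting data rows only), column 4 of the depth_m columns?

With rows sorted ascending by well, row 2 is well=W040. depth_m columns in first-appearance order: 1050, 850, 750, 1800; column 4 is 1800.
Long rows with well=W040, depth_m=1800: max(67.2, 0.08) = 67.2.

67.2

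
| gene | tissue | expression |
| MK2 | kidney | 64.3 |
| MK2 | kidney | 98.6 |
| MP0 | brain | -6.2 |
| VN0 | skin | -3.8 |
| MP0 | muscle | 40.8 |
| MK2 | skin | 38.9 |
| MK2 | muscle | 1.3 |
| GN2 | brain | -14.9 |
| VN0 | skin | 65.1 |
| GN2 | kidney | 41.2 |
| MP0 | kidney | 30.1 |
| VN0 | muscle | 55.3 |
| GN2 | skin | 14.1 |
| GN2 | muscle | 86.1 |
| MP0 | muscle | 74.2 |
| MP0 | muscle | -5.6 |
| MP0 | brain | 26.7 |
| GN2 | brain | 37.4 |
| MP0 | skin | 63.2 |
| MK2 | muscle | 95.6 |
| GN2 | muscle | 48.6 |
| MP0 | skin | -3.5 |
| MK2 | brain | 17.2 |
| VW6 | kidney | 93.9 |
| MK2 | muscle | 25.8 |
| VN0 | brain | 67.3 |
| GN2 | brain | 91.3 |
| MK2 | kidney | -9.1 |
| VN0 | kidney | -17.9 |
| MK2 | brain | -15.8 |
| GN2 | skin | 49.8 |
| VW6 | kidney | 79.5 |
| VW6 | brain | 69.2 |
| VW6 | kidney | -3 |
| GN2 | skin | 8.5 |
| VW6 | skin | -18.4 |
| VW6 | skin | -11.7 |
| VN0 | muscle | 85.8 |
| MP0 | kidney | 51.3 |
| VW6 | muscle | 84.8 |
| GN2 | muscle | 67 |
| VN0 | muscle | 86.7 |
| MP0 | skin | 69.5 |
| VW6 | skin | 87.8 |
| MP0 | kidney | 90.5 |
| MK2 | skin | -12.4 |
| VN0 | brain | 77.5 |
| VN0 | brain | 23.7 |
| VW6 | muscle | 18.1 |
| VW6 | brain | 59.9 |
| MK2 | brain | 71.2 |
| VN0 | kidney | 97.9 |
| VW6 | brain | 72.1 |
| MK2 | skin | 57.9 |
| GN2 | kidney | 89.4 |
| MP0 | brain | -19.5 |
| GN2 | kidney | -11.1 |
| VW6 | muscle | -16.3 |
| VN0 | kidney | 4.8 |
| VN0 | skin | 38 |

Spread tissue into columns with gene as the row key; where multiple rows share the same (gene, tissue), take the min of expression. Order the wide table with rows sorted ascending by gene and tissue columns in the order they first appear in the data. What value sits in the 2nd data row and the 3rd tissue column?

-12.4

With rows sorted ascending by gene, row 2 is gene=MK2. tissue columns in first-appearance order: kidney, brain, skin, muscle; column 3 is skin.
Long rows with gene=MK2, tissue=skin: min(38.9, -12.4, 57.9) = -12.4.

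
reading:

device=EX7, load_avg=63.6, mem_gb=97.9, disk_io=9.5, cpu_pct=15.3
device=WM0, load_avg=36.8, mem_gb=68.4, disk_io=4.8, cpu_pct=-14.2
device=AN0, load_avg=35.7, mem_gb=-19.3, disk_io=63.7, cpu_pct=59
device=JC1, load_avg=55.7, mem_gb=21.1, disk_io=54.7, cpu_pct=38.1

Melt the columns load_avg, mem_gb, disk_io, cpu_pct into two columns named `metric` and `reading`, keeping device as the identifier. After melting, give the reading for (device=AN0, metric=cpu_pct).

Unpivoting turns each (device, wide-column) pair into one long row.
The wide cell at row AN0, column cpu_pct holds 59, so the long row (AN0, cpu_pct) has reading=59.

59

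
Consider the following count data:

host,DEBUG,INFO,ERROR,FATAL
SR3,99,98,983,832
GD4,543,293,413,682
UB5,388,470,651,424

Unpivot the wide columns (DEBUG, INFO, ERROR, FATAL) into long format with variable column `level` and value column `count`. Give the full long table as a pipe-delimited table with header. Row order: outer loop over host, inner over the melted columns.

| host | level | count |
| SR3 | DEBUG | 99 |
| SR3 | INFO | 98 |
| SR3 | ERROR | 983 |
| SR3 | FATAL | 832 |
| GD4 | DEBUG | 543 |
| GD4 | INFO | 293 |
| GD4 | ERROR | 413 |
| GD4 | FATAL | 682 |
| UB5 | DEBUG | 388 |
| UB5 | INFO | 470 |
| UB5 | ERROR | 651 |
| UB5 | FATAL | 424 |

Each (host, column) pair becomes one row: 3 × 4 = 12 rows.
For example, (SR3, DEBUG) → count=99.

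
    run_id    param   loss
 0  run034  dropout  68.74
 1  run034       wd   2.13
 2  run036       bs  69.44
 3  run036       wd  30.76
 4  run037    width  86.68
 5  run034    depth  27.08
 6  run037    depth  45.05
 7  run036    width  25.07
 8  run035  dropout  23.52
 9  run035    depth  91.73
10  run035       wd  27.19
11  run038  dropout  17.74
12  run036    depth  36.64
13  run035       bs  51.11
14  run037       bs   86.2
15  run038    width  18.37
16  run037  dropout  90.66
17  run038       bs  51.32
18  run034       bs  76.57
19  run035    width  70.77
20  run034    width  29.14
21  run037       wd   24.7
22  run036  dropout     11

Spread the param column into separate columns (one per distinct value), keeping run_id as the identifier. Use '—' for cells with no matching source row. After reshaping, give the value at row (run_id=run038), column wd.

No long-format row has run_id=run038 and param=wd, so the cell is —.

—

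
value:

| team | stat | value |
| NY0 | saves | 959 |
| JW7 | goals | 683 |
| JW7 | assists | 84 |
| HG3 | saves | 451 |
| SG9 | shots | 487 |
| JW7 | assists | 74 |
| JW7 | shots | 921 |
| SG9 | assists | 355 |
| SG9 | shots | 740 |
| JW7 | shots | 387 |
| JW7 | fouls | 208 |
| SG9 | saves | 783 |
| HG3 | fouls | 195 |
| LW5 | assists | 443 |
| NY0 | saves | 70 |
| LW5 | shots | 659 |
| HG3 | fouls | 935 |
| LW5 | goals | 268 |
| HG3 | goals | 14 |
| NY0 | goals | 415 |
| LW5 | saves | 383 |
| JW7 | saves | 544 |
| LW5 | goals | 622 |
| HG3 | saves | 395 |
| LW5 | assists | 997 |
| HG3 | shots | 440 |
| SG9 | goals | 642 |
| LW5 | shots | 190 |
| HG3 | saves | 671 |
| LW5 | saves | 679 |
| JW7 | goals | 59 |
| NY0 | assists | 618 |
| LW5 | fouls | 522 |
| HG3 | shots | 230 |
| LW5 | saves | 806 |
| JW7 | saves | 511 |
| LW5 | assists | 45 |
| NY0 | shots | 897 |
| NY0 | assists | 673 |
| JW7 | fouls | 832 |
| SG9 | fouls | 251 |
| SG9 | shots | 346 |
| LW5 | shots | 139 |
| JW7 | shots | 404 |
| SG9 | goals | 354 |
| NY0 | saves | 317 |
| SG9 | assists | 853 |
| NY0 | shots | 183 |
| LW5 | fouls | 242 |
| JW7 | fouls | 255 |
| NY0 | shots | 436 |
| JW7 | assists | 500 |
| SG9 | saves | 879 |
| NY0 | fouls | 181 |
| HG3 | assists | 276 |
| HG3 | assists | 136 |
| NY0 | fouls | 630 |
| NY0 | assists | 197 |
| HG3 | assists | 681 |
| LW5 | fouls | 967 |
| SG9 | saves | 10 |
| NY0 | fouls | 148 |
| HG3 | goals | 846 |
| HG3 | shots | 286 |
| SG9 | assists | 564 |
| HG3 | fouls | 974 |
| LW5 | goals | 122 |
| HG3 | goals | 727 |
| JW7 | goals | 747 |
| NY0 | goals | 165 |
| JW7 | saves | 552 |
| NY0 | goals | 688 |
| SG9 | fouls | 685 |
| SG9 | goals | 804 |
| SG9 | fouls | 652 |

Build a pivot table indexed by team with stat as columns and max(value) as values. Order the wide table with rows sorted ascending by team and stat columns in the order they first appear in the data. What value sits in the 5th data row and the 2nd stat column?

With rows sorted ascending by team, row 5 is team=SG9. stat columns in first-appearance order: saves, goals, assists, shots, fouls; column 2 is goals.
Long rows with team=SG9, stat=goals: max(642, 354, 804) = 804.

804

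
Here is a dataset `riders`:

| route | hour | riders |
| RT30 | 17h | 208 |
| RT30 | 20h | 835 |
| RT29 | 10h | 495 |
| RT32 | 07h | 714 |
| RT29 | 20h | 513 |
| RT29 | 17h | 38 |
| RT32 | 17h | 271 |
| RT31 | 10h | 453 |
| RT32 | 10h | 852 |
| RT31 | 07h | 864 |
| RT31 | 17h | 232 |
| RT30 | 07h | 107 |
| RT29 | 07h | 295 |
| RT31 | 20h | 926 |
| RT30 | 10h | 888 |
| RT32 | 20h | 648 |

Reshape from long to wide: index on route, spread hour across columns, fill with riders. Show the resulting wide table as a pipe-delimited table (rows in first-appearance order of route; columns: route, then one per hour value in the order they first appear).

Columns: route plus the 4 distinct hour values (17h, 20h, 10h, 07h).
For example, row RT30 column 17h takes riders=208 from the long row (RT30, 17h).

| route | 17h | 20h | 10h | 07h |
| RT30 | 208 | 835 | 888 | 107 |
| RT29 | 38 | 513 | 495 | 295 |
| RT32 | 271 | 648 | 852 | 714 |
| RT31 | 232 | 926 | 453 | 864 |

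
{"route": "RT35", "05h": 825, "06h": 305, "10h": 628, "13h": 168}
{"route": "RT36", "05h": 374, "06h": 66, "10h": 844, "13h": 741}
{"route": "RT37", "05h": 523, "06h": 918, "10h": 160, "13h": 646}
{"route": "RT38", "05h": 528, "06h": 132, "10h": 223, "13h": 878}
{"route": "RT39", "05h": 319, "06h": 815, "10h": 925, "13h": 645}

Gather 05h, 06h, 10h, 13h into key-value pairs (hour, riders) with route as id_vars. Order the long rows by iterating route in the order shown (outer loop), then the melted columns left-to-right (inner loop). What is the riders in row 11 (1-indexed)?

20 rows total (5 × 4). Row 11: index ⌊(11-1)/4⌋ = 2 into route → RT37; (11-1) mod 4 = 2 into the melted columns → 10h.
So row 11 is (RT37, 10h, 160); riders = 160.

160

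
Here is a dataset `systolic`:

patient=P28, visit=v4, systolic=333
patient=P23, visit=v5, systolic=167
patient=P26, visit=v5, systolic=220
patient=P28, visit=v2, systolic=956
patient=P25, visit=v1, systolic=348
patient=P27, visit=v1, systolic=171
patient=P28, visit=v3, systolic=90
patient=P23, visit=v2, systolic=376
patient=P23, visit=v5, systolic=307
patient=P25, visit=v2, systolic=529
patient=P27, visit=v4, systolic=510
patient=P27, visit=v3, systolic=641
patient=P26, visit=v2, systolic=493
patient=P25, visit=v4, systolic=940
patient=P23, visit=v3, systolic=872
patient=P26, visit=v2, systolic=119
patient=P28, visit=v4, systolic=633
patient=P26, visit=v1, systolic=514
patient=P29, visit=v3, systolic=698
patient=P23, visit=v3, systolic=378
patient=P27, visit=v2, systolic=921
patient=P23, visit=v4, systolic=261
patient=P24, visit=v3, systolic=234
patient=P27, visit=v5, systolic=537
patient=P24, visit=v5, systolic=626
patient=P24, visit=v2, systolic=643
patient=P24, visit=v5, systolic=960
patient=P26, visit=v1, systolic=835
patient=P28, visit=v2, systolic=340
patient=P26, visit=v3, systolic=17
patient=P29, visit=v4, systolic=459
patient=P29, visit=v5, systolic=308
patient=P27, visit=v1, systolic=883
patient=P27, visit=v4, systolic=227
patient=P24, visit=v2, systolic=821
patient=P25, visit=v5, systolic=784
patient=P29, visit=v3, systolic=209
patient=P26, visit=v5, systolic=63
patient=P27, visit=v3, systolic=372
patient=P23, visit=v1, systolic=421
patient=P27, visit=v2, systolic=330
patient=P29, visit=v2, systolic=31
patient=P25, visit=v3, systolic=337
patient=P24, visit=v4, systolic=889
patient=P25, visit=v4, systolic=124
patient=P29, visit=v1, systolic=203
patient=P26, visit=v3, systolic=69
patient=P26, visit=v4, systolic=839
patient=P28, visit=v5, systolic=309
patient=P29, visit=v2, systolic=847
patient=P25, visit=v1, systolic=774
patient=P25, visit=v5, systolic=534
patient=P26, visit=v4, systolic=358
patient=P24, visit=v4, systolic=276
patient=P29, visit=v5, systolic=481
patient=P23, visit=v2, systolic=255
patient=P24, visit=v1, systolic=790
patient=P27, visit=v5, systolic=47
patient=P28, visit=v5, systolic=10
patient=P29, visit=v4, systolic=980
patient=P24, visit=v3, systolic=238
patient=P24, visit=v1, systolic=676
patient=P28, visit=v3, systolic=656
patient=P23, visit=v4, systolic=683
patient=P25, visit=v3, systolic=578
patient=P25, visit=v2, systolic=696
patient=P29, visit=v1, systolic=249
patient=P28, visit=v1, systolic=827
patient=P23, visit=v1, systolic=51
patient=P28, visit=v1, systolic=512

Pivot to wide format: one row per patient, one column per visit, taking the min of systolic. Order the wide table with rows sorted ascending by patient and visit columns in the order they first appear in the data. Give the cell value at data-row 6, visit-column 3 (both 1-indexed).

340

With rows sorted ascending by patient, row 6 is patient=P28. visit columns in first-appearance order: v4, v5, v2, v1, v3; column 3 is v2.
Long rows with patient=P28, visit=v2: min(956, 340) = 340.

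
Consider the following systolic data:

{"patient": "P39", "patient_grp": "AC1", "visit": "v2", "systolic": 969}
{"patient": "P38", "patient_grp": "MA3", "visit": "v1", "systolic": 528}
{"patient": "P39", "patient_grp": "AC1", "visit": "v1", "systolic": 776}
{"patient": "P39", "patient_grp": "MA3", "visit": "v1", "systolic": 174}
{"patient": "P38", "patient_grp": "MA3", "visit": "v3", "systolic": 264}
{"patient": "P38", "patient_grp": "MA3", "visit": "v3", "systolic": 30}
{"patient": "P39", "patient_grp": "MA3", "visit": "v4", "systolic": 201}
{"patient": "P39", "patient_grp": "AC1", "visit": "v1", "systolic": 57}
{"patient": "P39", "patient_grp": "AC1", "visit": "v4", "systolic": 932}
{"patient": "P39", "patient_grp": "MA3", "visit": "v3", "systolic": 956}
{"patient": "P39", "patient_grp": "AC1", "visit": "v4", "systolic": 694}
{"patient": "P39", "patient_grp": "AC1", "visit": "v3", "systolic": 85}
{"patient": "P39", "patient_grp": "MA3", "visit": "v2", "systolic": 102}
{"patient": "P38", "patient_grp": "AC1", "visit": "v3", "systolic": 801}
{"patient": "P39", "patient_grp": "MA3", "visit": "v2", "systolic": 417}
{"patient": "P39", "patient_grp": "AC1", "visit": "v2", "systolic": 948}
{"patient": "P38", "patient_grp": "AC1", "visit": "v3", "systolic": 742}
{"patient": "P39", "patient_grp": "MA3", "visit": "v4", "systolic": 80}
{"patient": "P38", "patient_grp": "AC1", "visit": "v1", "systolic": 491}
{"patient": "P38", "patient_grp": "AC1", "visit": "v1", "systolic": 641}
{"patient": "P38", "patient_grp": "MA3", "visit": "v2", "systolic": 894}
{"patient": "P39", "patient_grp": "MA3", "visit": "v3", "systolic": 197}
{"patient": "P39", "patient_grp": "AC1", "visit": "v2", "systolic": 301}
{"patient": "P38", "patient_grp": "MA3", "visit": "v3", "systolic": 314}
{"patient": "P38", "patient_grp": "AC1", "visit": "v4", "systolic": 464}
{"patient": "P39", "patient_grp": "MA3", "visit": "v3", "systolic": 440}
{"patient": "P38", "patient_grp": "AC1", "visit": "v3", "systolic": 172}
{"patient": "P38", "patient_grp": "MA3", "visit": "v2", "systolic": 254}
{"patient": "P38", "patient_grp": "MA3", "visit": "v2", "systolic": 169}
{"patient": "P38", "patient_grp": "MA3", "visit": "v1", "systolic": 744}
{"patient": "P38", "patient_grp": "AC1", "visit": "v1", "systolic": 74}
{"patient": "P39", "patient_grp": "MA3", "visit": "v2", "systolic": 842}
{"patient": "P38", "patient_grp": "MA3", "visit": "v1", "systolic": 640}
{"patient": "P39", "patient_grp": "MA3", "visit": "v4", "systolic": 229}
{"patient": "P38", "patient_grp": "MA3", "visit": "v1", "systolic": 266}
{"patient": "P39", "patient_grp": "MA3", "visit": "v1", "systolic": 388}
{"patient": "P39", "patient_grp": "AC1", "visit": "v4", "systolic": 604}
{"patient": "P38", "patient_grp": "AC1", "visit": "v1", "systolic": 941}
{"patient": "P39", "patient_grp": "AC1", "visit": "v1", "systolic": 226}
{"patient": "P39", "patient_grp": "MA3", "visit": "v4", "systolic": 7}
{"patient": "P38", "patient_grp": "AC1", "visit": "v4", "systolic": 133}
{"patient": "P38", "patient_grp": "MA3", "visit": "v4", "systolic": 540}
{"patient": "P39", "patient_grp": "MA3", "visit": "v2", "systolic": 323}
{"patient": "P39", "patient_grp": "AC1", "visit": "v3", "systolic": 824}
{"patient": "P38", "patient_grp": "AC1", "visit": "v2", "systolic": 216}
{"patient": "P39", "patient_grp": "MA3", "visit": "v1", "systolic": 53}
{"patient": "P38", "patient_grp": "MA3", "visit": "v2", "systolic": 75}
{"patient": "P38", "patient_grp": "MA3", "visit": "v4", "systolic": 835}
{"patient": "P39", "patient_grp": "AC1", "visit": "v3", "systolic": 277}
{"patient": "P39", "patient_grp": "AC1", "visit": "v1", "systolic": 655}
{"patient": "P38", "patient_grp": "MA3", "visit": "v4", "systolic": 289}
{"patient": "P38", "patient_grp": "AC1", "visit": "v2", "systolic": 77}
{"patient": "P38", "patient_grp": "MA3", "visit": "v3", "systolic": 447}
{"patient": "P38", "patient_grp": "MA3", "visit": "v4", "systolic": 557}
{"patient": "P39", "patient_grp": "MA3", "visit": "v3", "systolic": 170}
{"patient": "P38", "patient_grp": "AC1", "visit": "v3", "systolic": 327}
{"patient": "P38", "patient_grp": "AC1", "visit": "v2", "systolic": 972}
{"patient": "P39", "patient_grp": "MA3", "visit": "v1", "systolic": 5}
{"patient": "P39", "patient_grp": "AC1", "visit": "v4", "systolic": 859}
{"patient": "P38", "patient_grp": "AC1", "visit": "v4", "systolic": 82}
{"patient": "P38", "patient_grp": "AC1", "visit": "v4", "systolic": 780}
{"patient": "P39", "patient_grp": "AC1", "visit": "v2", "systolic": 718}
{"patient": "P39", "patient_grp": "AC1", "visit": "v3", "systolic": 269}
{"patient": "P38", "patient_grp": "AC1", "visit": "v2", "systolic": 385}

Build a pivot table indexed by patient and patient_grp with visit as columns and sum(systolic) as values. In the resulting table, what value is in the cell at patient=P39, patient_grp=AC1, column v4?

Rows with patient=P39, patient_grp=AC1 and visit=v4: systolic values are 932, 694, 604, 859.
932 + 694 + 604 + 859 = 3089.

3089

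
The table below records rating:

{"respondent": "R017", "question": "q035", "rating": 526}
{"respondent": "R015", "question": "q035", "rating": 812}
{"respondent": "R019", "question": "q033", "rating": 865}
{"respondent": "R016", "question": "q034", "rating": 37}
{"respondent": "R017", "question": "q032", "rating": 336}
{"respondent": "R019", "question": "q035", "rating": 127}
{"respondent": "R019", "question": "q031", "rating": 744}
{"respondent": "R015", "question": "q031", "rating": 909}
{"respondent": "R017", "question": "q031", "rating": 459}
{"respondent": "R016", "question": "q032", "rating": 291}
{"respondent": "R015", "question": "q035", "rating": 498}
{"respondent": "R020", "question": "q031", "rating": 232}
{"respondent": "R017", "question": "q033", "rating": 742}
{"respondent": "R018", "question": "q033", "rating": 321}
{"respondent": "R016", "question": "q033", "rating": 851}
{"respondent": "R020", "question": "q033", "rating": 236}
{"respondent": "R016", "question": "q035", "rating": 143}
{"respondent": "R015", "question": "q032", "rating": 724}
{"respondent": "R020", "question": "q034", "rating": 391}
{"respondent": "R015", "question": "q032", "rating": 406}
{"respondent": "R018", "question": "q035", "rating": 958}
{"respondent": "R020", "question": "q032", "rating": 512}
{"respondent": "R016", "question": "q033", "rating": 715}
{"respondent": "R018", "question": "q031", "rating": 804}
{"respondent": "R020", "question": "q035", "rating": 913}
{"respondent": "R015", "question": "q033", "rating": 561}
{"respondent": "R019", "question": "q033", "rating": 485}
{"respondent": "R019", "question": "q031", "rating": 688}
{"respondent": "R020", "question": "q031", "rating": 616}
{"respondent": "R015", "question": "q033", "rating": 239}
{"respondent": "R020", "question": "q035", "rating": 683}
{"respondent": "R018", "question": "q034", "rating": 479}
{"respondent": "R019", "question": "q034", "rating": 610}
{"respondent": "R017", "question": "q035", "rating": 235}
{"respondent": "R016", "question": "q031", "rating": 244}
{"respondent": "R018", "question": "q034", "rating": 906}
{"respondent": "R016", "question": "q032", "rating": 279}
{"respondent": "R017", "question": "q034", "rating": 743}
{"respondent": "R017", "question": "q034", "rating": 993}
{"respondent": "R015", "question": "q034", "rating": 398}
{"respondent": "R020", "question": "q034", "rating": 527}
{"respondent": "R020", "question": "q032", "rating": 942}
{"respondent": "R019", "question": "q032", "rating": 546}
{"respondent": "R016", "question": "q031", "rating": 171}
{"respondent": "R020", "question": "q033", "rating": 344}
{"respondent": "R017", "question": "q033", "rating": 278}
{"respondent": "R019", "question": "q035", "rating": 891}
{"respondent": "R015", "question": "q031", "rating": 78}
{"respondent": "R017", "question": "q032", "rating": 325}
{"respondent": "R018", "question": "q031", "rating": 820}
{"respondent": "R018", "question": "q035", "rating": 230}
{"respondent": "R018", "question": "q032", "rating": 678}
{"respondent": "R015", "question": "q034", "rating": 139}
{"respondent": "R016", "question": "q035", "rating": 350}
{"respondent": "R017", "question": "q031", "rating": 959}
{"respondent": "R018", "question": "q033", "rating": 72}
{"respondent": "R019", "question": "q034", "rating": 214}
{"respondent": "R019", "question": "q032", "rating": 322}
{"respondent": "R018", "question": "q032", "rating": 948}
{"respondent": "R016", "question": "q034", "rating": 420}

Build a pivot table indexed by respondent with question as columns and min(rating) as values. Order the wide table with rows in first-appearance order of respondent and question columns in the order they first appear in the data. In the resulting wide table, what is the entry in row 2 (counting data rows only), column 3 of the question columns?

139

With rows in first-appearance order of respondent, row 2 is respondent=R015. question columns in first-appearance order: q035, q033, q034, q032, q031; column 3 is q034.
Long rows with respondent=R015, question=q034: min(398, 139) = 139.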